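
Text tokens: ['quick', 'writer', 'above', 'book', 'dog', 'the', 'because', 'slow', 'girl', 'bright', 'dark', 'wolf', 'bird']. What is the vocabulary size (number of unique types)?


Listing all tokens and tracking unique types:
  Token 1: 'quick' -> NEW (unique so far: 1)
  Token 2: 'writer' -> NEW (unique so far: 2)
  Token 3: 'above' -> NEW (unique so far: 3)
  Token 4: 'book' -> NEW (unique so far: 4)
  Token 5: 'dog' -> NEW (unique so far: 5)
  Token 6: 'the' -> NEW (unique so far: 6)
  Token 7: 'because' -> NEW (unique so far: 7)
  Token 8: 'slow' -> NEW (unique so far: 8)
  Token 9: 'girl' -> NEW (unique so far: 9)
  Token 10: 'bright' -> NEW (unique so far: 10)
  Token 11: 'dark' -> NEW (unique so far: 11)
  Token 12: 'wolf' -> NEW (unique so far: 12)
  Token 13: 'bird' -> NEW (unique so far: 13)
Unique types: ('above', 'because', 'bird', 'book', 'bright', 'dark', 'dog', 'girl', 'quick', 'slow', 'the', 'wolf', 'writer')
Vocabulary size: 13

13


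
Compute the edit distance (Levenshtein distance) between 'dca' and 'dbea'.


Building DP table for s1='dca' (len 3) and s2='dbea' (len 4):
       d  b  e  a
    0  1  2  3  4
  d 1  0  1  2  3
  c 2  1  1  2  3
  a 3  2  2  2  2
Edit distance = dp[3][4] = 2

2


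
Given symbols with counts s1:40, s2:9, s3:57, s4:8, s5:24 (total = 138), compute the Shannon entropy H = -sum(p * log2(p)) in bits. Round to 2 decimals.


Computing entropy H = -sum(p_i * log2(p_i)):
  s1: p = 40/138 = 0.2899, -p*log2(p) = 0.5179
  s2: p = 9/138 = 0.0652, -p*log2(p) = 0.2569
  s3: p = 57/138 = 0.4130, -p*log2(p) = 0.5269
  s4: p = 8/138 = 0.0580, -p*log2(p) = 0.2382
  s5: p = 24/138 = 0.1739, -p*log2(p) = 0.4389
H = sum of terms = 1.9788
Rounded to 2 decimals: 1.98

1.98


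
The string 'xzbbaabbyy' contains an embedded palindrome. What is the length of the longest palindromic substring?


Scanning 'xzbbaabbyy' for palindromic substrings.
Substring at positions 2-7: 'bbaabb'.
Check: reverse('bbaabb') = 'bbaabb' -> palindrome confirmed.
Neighbouring characters ('z' / 'y') break symmetry, so it cannot extend further.
No longer palindromic substring exists; longest length = 6

6


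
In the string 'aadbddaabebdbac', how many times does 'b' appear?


Scanning 'aadbddaabebdbac' for 'b':
  Position 3: 'b' -> MATCH (count: 1)
  Position 8: 'b' -> MATCH (count: 2)
  Position 10: 'b' -> MATCH (count: 3)
  Position 12: 'b' -> MATCH (count: 4)
Total occurrences of 'b': 4

4


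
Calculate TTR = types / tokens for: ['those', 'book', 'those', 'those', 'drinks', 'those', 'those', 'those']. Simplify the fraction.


Tokens: 8
Unique types: ('book', 'drinks', 'those') = 3
TTR = 3/8
Already in lowest terms.

3/8


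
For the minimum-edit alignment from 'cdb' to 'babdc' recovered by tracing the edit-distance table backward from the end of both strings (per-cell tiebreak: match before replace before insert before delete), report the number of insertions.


Edit distance = 4. Backtracking from cell (3, 5) with preference match > replace > insert > delete,
then listing the resulting alignment 'cdb' -> 'babdc' left to right:
  Step 1: insert 'b' [insertion #1]
  Step 2: insert 'a' [insertion #2]
  Step 3: replace c->b
  Step 4: keep 'd'
  Step 5: replace b->c
Total insertions: 2

2


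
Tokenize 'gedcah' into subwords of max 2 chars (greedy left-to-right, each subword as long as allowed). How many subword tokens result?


'gedcah' has 6 characters.
Chunking with max size 2:
  Chunk 1: 'ge' (positions 0-1)
  Chunk 2: 'dc' (positions 2-3)
  Chunk 3: 'ah' (positions 4-5)
Total chunks: ceil(6 / 2) = 3

3


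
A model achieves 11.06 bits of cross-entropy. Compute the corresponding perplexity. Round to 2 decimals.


Perplexity formula: PP = 2^H
H = 11.06
PP = 2^11.06
Decompose: 2^11.06 = 2^11 * 2^0.06
2^11 = 2048, 2^0.06 ~ 1.0424658
PP ~ 2048 * 1.0424658 = 2134.9699584
Rounded to 2 decimals: 2134.97

2134.97


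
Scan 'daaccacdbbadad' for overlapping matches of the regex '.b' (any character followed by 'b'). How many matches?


Pattern: .b means any character followed by 'b'.
Scanning 'daaccacdbbadad' position-by-position:
  Pos 0: window 'da' -> no
  Pos 1: window 'aa' -> no
  Pos 2: window 'ac' -> no
  Pos 3: window 'cc' -> no
  Pos 4: window 'ca' -> no
  Pos 5: window 'ac' -> no
  Pos 6: window 'cd' -> no
  Pos 7: window 'db' -> MATCH
  Pos 8: window 'bb' -> MATCH
  Pos 9: window 'ba' -> no
  Pos 10: window 'ad' -> no
  Pos 11: window 'da' -> no
  Pos 12: window 'ad' -> no
  Pos 13: window 'd' -> no
Total matches: 2

2


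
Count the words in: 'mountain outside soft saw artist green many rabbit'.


Counting words by splitting on spaces:
  Word 1: 'mountain'
  Word 2: 'outside'
  Word 3: 'soft'
  Word 4: 'saw'
  Word 5: 'artist'
  Word 6: 'green'
  Word 7: 'many'
  Word 8: 'rabbit'
Total words: 8

8


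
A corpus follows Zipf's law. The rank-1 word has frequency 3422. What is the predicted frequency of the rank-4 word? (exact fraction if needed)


Zipf's law: freq(rank) = f1 / rank
f1 = 3422, rank = 4
freq = 3422 / 4
GCD(3422, 4) = 2
Simplified: 1711/2

1711/2


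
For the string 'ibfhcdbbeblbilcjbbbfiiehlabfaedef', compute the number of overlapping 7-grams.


String 'ibfhcdbbeblbilcjbbbfiiehlabfaedef' has length L = 33.
Number of overlapping n-grams = L - n + 1
Substituting: 33 - 7 + 1 = 27

27


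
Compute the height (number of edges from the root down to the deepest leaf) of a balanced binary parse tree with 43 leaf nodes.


In a balanced binary tree with n leaves the deepest leaf is ceil(log2(n)) edges below the root.
log2(43) = 5.4263
ceil(5.4263) = 6
height (edges) = 6

6


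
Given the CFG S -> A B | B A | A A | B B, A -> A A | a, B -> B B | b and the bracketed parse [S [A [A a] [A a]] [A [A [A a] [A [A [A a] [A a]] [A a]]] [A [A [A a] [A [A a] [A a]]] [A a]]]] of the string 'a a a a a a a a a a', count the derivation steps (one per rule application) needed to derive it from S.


Every bracketed nonterminal node [X ...] in the tree is produced by exactly one rule application.
Reading the tree off as a leftmost derivation:
  Step 1: S  =>  A A   (applied S -> A A)
  Step 2: A A  =>  A A A   (applied A -> A A)
  Step 3: A A A  =>  a A A   (applied A -> a)
  Step 4: a A A  =>  a a A   (applied A -> a)
  Step 5: a a A  =>  a a A A   (applied A -> A A)
  Step 6: a a A A  =>  a a A A A   (applied A -> A A)
  Step 7: a a A A A  =>  a a a A A   (applied A -> a)
  Step 8: a a a A A  =>  a a a A A A   (applied A -> A A)
  Step 9: a a a A A A  =>  a a a A A A A   (applied A -> A A)
  Step 10: a a a A A A A  =>  a a a a A A A   (applied A -> a)
  Step 11: a a a a A A A  =>  a a a a a A A   (applied A -> a)
  Step 12: a a a a a A A  =>  a a a a a a A   (applied A -> a)
  Step 13: a a a a a a A  =>  a a a a a a A A   (applied A -> A A)
  Step 14: a a a a a a A A  =>  a a a a a a A A A   (applied A -> A A)
  Step 15: a a a a a a A A A  =>  a a a a a a a A A   (applied A -> a)
  Step 16: a a a a a a a A A  =>  a a a a a a a A A A   (applied A -> A A)
  Step 17: a a a a a a a A A A  =>  a a a a a a a a A A   (applied A -> a)
  Step 18: a a a a a a a a A A  =>  a a a a a a a a a A   (applied A -> a)
  Step 19: a a a a a a a a a A  =>  a a a a a a a a a a   (applied A -> a)
Final yield: a a a a a a a a a a
Total rewrite steps: 19

19


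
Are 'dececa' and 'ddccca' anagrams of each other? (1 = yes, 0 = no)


Sort characters of 'dececa': 'accdee'
Sort characters of 'ddccca': 'acccdd'
Sorted forms differ -> they are NOT anagrams
Result: 0

0


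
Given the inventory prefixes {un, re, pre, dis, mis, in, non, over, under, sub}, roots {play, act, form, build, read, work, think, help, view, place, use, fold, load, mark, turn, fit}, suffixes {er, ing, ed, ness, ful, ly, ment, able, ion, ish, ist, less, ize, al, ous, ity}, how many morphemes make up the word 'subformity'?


Segmenting 'subformity' against the inventory:
  'sub' -> prefix (morpheme 1)
  'form' -> root (morpheme 2)
  'ity' -> suffix (morpheme 3)
Total morphemes: 3

3


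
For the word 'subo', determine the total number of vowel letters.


Scanning each character of 'subo':
  Position 1: 's' -> consonant (running count: 0)
  Position 2: 'u' -> vowel (running count: 1)
  Position 3: 'b' -> consonant (running count: 1)
  Position 4: 'o' -> vowel (running count: 2)
Total vowels: 2

2


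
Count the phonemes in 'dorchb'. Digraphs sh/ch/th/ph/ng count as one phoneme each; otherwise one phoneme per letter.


Parsing 'dorchb' greedily, digraphs first:
  'd' -> consonant phoneme (phonemes so far: 1)
  'o' -> vowel phoneme (phonemes so far: 2)
  'r' -> consonant phoneme (phonemes so far: 3)
  'ch' -> digraph (1 consonant phoneme) (phonemes so far: 4)
  'b' -> consonant phoneme (phonemes so far: 5)
Total phonemes: 5

5


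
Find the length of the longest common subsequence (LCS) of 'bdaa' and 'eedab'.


DP table for LCS of 'bdaa' and 'eedab':
       e  e  d  a  b
    0  0  0  0  0  0
  b 0  0  0  0  0  1
  d 0  0  0  1  1  1
  a 0  0  0  1  2  2
  a 0  0  0  1  2  2
LCS: 'da'
LCS length = 2

2


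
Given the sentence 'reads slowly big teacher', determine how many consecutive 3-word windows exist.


Word trigrams from [4] words:
  Trigram 1: (reads slowly big)
  Trigram 2: (slowly big teacher)
Total word trigrams: 4 - 2 = 2

2


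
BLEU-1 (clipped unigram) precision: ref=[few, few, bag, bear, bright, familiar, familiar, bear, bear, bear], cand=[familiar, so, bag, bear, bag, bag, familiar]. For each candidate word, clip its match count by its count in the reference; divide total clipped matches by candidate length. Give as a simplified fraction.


Reference word counts: {'bag': 1, 'bear': 4, 'bright': 1, 'familiar': 2, 'few': 2}
Checking each candidate word (with clipping):
  'familiar' -> in reference (ref count 2, used 1/2) -> match (matches: 1)
  'so' -> not in reference -> no match (matches: 1)
  'bag' -> in reference (ref count 1, used 1/1) -> match (matches: 2)
  'bear' -> in reference (ref count 4, used 1/4) -> match (matches: 3)
  'bag' -> ref count 1 already used up (1/1) -> clipped, no match (matches: 3)
  'bag' -> ref count 1 already used up (1/1) -> clipped, no match (matches: 3)
  'familiar' -> in reference (ref count 2, used 2/2) -> match (matches: 4)
Clipped matches: 4, Candidate length: 7
Precision = 4/7

4/7


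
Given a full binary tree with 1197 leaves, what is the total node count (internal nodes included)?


Leaf nodes (terminals): 1197
Internal nodes = n - 1 = 1197 - 1 = 1196
Total = leaves + internal = 1197 + 1196 = 2393

2393


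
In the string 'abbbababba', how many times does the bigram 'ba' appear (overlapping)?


Scanning 'abbbababba' for bigram 'ba':
  Position 0: 'ab' -> no
  Position 1: 'bb' -> no
  Position 2: 'bb' -> no
  Position 3: 'ba' -> MATCH
  Position 4: 'ab' -> no
  Position 5: 'ba' -> MATCH
  Position 6: 'ab' -> no
  Position 7: 'bb' -> no
  Position 8: 'ba' -> MATCH
Total matches: 3

3


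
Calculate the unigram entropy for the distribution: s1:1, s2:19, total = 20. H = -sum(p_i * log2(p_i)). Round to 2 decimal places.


Computing entropy H = -sum(p_i * log2(p_i)):
  s1: p = 1/20 = 0.0500, -p*log2(p) = 0.2161
  s2: p = 19/20 = 0.9500, -p*log2(p) = 0.0703
H = sum of terms = 0.2864
Rounded to 2 decimals: 0.29

0.29


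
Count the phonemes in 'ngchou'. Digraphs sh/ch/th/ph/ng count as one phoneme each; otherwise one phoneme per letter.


Parsing 'ngchou' greedily, digraphs first:
  'ng' -> digraph (1 consonant phoneme) (phonemes so far: 1)
  'ch' -> digraph (1 consonant phoneme) (phonemes so far: 2)
  'o' -> vowel phoneme (phonemes so far: 3)
  'u' -> vowel phoneme (phonemes so far: 4)
Total phonemes: 4

4


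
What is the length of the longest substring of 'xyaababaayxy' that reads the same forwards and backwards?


Scanning 'xyaababaayxy' for palindromic substrings.
Substring at positions 0-10: 'xyaababaayx'.
Check: reverse('xyaababaayx') = 'xyaababaayx' -> palindrome confirmed.
Neighbouring characters ('-' / 'y') break symmetry, so it cannot extend further.
No longer palindromic substring exists; longest length = 11

11


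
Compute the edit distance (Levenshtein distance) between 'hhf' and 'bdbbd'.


Building DP table for s1='hhf' (len 3) and s2='bdbbd' (len 5):
       b  d  b  b  d
    0  1  2  3  4  5
  h 1  1  2  3  4  5
  h 2  2  2  3  4  5
  f 3  3  3  3  4  5
Edit distance = dp[3][5] = 5

5


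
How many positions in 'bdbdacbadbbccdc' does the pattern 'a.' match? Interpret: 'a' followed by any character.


Pattern: a. means 'a' followed by any character.
Scanning 'bdbdacbadbbccdc' position-by-position:
  Pos 0: window 'bd' -> no
  Pos 1: window 'db' -> no
  Pos 2: window 'bd' -> no
  Pos 3: window 'da' -> no
  Pos 4: window 'ac' -> MATCH
  Pos 5: window 'cb' -> no
  Pos 6: window 'ba' -> no
  Pos 7: window 'ad' -> MATCH
  Pos 8: window 'db' -> no
  Pos 9: window 'bb' -> no
  Pos 10: window 'bc' -> no
  Pos 11: window 'cc' -> no
  Pos 12: window 'cd' -> no
  Pos 13: window 'dc' -> no
  Pos 14: window 'c' -> no
Total matches: 2

2


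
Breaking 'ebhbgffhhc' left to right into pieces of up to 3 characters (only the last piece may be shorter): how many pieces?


'ebhbgffhhc' has 10 characters.
Chunking with max size 3:
  Chunk 1: 'ebh' (positions 0-2)
  Chunk 2: 'bgf' (positions 3-5)
  Chunk 3: 'fhh' (positions 6-8)
  Chunk 4: 'c' (positions 9-9)
Total chunks: ceil(10 / 3) = 4

4


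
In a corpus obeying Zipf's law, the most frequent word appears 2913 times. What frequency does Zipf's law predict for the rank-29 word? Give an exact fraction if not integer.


Zipf's law: freq(rank) = f1 / rank
f1 = 2913, rank = 29
freq = 2913 / 29
GCD(2913, 29) = 1
Simplified: 2913/29

2913/29


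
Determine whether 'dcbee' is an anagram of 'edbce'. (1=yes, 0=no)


Sort characters of 'dcbee': 'bcdee'
Sort characters of 'edbce': 'bcdee'
Sorted forms match -> they ARE anagrams
Result: 1

1


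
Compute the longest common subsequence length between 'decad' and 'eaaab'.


DP table for LCS of 'decad' and 'eaaab':
       e  a  a  a  b
    0  0  0  0  0  0
  d 0  0  0  0  0  0
  e 0  1  1  1  1  1
  c 0  1  1  1  1  1
  a 0  1  2  2  2  2
  d 0  1  2  2  2  2
LCS: 'ea'
LCS length = 2

2


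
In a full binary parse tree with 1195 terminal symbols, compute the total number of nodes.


Leaf nodes (terminals): 1195
Internal nodes = n - 1 = 1195 - 1 = 1194
Total = leaves + internal = 1195 + 1194 = 2389

2389


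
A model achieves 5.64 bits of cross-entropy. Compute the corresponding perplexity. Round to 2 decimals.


Perplexity formula: PP = 2^H
H = 5.64
PP = 2^5.64
Decompose: 2^5.64 = 2^5 * 2^0.64
2^5 = 32, 2^0.64 ~ 1.5583292
PP ~ 32 * 1.5583292 = 49.8665344
Rounded to 2 decimals: 49.87

49.87


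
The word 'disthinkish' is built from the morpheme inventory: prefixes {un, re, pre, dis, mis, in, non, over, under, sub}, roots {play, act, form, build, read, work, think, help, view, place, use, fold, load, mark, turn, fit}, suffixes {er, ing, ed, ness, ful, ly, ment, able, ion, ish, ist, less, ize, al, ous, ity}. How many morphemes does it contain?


Segmenting 'disthinkish' against the inventory:
  'dis' -> prefix (morpheme 1)
  'think' -> root (morpheme 2)
  'ish' -> suffix (morpheme 3)
Total morphemes: 3

3


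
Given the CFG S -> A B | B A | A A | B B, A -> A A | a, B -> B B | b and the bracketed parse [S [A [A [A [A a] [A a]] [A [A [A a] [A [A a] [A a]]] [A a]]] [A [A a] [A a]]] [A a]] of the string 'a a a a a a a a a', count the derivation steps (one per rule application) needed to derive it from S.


Every bracketed nonterminal node [X ...] in the tree is produced by exactly one rule application.
Reading the tree off as a leftmost derivation:
  Step 1: S  =>  A A   (applied S -> A A)
  Step 2: A A  =>  A A A   (applied A -> A A)
  Step 3: A A A  =>  A A A A   (applied A -> A A)
  Step 4: A A A A  =>  A A A A A   (applied A -> A A)
  Step 5: A A A A A  =>  a A A A A   (applied A -> a)
  Step 6: a A A A A  =>  a a A A A   (applied A -> a)
  Step 7: a a A A A  =>  a a A A A A   (applied A -> A A)
  Step 8: a a A A A A  =>  a a A A A A A   (applied A -> A A)
  Step 9: a a A A A A A  =>  a a a A A A A   (applied A -> a)
  Step 10: a a a A A A A  =>  a a a A A A A A   (applied A -> A A)
  Step 11: a a a A A A A A  =>  a a a a A A A A   (applied A -> a)
  Step 12: a a a a A A A A  =>  a a a a a A A A   (applied A -> a)
  Step 13: a a a a a A A A  =>  a a a a a a A A   (applied A -> a)
  Step 14: a a a a a a A A  =>  a a a a a a A A A   (applied A -> A A)
  Step 15: a a a a a a A A A  =>  a a a a a a a A A   (applied A -> a)
  Step 16: a a a a a a a A A  =>  a a a a a a a a A   (applied A -> a)
  Step 17: a a a a a a a a A  =>  a a a a a a a a a   (applied A -> a)
Final yield: a a a a a a a a a
Total rewrite steps: 17

17


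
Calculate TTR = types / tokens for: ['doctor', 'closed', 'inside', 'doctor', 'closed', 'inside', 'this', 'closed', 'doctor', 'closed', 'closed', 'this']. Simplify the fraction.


Tokens: 12
Unique types: ('closed', 'doctor', 'inside', 'this') = 4
TTR = 4/12
Simplify: divide both by 4 -> 1/3
TTR = 1/3

1/3


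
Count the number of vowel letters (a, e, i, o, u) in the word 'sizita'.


Scanning each character of 'sizita':
  Position 1: 's' -> consonant (running count: 0)
  Position 2: 'i' -> vowel (running count: 1)
  Position 3: 'z' -> consonant (running count: 1)
  Position 4: 'i' -> vowel (running count: 2)
  Position 5: 't' -> consonant (running count: 2)
  Position 6: 'a' -> vowel (running count: 3)
Total vowels: 3

3


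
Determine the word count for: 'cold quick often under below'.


Counting words by splitting on spaces:
  Word 1: 'cold'
  Word 2: 'quick'
  Word 3: 'often'
  Word 4: 'under'
  Word 5: 'below'
Total words: 5

5


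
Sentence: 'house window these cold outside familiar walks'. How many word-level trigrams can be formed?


Word trigrams from [7] words:
  Trigram 1: (house window these)
  Trigram 2: (window these cold)
  Trigram 3: (these cold outside)
  Trigram 4: (cold outside familiar)
  Trigram 5: (outside familiar walks)
Total word trigrams: 7 - 2 = 5

5


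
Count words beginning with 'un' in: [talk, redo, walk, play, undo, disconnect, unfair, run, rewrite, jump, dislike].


Checking each word for prefix 'un':
  'talk' -> no (count: 0)
  'redo' -> no (count: 0)
  'walk' -> no (count: 0)
  'play' -> no (count: 0)
  'undo' -> YES, starts with 'un' (count: 1)
  'disconnect' -> no (count: 1)
  'unfair' -> YES, starts with 'un' (count: 2)
  'run' -> no (count: 2)
  'rewrite' -> no (count: 2)
  'jump' -> no (count: 2)
  'dislike' -> no (count: 2)
Total with prefix 'un': 2

2


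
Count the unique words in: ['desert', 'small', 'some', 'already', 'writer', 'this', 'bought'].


Listing all tokens and tracking unique types:
  Token 1: 'desert' -> NEW (unique so far: 1)
  Token 2: 'small' -> NEW (unique so far: 2)
  Token 3: 'some' -> NEW (unique so far: 3)
  Token 4: 'already' -> NEW (unique so far: 4)
  Token 5: 'writer' -> NEW (unique so far: 5)
  Token 6: 'this' -> NEW (unique so far: 6)
  Token 7: 'bought' -> NEW (unique so far: 7)
Unique types: ('already', 'bought', 'desert', 'small', 'some', 'this', 'writer')
Vocabulary size: 7

7


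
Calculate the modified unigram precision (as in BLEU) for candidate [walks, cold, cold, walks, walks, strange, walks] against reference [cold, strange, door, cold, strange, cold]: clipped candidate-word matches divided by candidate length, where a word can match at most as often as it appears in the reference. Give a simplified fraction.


Reference word counts: {'cold': 3, 'door': 1, 'strange': 2}
Checking each candidate word (with clipping):
  'walks' -> not in reference -> no match (matches: 0)
  'cold' -> in reference (ref count 3, used 1/3) -> match (matches: 1)
  'cold' -> in reference (ref count 3, used 2/3) -> match (matches: 2)
  'walks' -> not in reference -> no match (matches: 2)
  'walks' -> not in reference -> no match (matches: 2)
  'strange' -> in reference (ref count 2, used 1/2) -> match (matches: 3)
  'walks' -> not in reference -> no match (matches: 3)
Clipped matches: 3, Candidate length: 7
Precision = 3/7

3/7


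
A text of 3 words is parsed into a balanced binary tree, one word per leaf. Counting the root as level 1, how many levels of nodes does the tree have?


In a balanced binary tree with n leaves the deepest leaf is ceil(log2(n)) edges below the root,
so counting node levels inclusive of root and leaves gives ceil(log2(n)) + 1 levels.
log2(3) = 1.5850
ceil(1.5850) = 2
levels = 2 + 1 = 3

3


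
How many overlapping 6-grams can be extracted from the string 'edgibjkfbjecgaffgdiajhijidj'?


String 'edgibjkfbjecgaffgdiajhijidj' has length L = 27.
Number of overlapping n-grams = L - n + 1
Substituting: 27 - 6 + 1 = 22

22


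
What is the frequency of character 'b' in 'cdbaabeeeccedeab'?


Scanning 'cdbaabeeeccedeab' for 'b':
  Position 2: 'b' -> MATCH (count: 1)
  Position 5: 'b' -> MATCH (count: 2)
  Position 15: 'b' -> MATCH (count: 3)
Total occurrences of 'b': 3

3


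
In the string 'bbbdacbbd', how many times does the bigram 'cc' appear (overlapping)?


Scanning 'bbbdacbbd' for bigram 'cc':
  Position 0: 'bb' -> no
  Position 1: 'bb' -> no
  Position 2: 'bd' -> no
  Position 3: 'da' -> no
  Position 4: 'ac' -> no
  Position 5: 'cb' -> no
  Position 6: 'bb' -> no
  Position 7: 'bd' -> no
Total matches: 0

0


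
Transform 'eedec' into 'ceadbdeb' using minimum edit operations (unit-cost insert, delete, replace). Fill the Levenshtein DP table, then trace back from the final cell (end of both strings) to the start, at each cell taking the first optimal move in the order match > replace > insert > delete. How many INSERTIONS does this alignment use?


Edit distance = 5. Backtracking from cell (5, 8) with preference match > replace > insert > delete,
then listing the resulting alignment 'eedec' -> 'ceadbdeb' left to right:
  Step 1: insert 'c' [insertion #1]
  Step 2: keep 'e'
  Step 3: insert 'a' [insertion #2]
  Step 4: insert 'd' [insertion #3]
  Step 5: replace e->b
  Step 6: keep 'd'
  Step 7: keep 'e'
  Step 8: replace c->b
Total insertions: 3

3


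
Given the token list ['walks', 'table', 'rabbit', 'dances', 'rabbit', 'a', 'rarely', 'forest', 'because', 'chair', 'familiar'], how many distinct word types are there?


Listing all tokens and tracking unique types:
  Token 1: 'walks' -> NEW (unique so far: 1)
  Token 2: 'table' -> NEW (unique so far: 2)
  Token 3: 'rabbit' -> NEW (unique so far: 3)
  Token 4: 'dances' -> NEW (unique so far: 4)
  Token 5: 'rabbit' -> duplicate (unique so far: 4)
  Token 6: 'a' -> NEW (unique so far: 5)
  Token 7: 'rarely' -> NEW (unique so far: 6)
  Token 8: 'forest' -> NEW (unique so far: 7)
  Token 9: 'because' -> NEW (unique so far: 8)
  Token 10: 'chair' -> NEW (unique so far: 9)
  Token 11: 'familiar' -> NEW (unique so far: 10)
Unique types: ('a', 'because', 'chair', 'dances', 'familiar', 'forest', 'rabbit', 'rarely', 'table', 'walks')
Vocabulary size: 10

10


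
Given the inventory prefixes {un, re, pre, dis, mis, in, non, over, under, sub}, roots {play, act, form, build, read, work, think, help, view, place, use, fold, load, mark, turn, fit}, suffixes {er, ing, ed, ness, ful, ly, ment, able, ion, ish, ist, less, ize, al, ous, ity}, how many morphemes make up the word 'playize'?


Segmenting 'playize' against the inventory:
  'play' -> root (morpheme 1)
  'ize' -> suffix (morpheme 2)
Total morphemes: 2

2


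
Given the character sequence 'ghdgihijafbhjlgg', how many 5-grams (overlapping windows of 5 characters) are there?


String 'ghdgihijafbhjlgg' has length L = 16.
Number of overlapping n-grams = L - n + 1
Substituting: 16 - 5 + 1 = 12

12


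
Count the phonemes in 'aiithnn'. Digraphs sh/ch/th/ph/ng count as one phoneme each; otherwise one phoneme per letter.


Parsing 'aiithnn' greedily, digraphs first:
  'a' -> vowel phoneme (phonemes so far: 1)
  'i' -> vowel phoneme (phonemes so far: 2)
  'i' -> vowel phoneme (phonemes so far: 3)
  'th' -> digraph (1 consonant phoneme) (phonemes so far: 4)
  'n' -> consonant phoneme (phonemes so far: 5)
  'n' -> consonant phoneme (phonemes so far: 6)
Total phonemes: 6

6


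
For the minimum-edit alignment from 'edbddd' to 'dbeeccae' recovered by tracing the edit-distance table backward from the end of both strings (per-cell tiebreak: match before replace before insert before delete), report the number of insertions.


Edit distance = 7. Backtracking from cell (6, 8) with preference match > replace > insert > delete,
then listing the resulting alignment 'edbddd' -> 'dbeeccae' left to right:
  Step 1: insert 'd' [insertion #1]
  Step 2: insert 'b' [insertion #2]
  Step 3: keep 'e'
  Step 4: replace d->e
  Step 5: replace b->c
  Step 6: replace d->c
  Step 7: replace d->a
  Step 8: replace d->e
Total insertions: 2

2


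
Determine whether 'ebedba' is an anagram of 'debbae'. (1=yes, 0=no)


Sort characters of 'ebedba': 'abbdee'
Sort characters of 'debbae': 'abbdee'
Sorted forms match -> they ARE anagrams
Result: 1

1


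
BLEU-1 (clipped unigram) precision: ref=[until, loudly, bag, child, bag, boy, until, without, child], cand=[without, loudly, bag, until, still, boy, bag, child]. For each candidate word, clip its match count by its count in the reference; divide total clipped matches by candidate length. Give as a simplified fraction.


Reference word counts: {'bag': 2, 'boy': 1, 'child': 2, 'loudly': 1, 'until': 2, 'without': 1}
Checking each candidate word (with clipping):
  'without' -> in reference (ref count 1, used 1/1) -> match (matches: 1)
  'loudly' -> in reference (ref count 1, used 1/1) -> match (matches: 2)
  'bag' -> in reference (ref count 2, used 1/2) -> match (matches: 3)
  'until' -> in reference (ref count 2, used 1/2) -> match (matches: 4)
  'still' -> not in reference -> no match (matches: 4)
  'boy' -> in reference (ref count 1, used 1/1) -> match (matches: 5)
  'bag' -> in reference (ref count 2, used 2/2) -> match (matches: 6)
  'child' -> in reference (ref count 2, used 1/2) -> match (matches: 7)
Clipped matches: 7, Candidate length: 8
Precision = 7/8

7/8


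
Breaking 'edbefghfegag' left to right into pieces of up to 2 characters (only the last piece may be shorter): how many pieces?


'edbefghfegag' has 12 characters.
Chunking with max size 2:
  Chunk 1: 'ed' (positions 0-1)
  Chunk 2: 'be' (positions 2-3)
  Chunk 3: 'fg' (positions 4-5)
  Chunk 4: 'hf' (positions 6-7)
  Chunk 5: 'eg' (positions 8-9)
  Chunk 6: 'ag' (positions 10-11)
Total chunks: ceil(12 / 2) = 6

6


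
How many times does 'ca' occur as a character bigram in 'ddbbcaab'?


Scanning 'ddbbcaab' for bigram 'ca':
  Position 0: 'dd' -> no
  Position 1: 'db' -> no
  Position 2: 'bb' -> no
  Position 3: 'bc' -> no
  Position 4: 'ca' -> MATCH
  Position 5: 'aa' -> no
  Position 6: 'ab' -> no
Total matches: 1

1


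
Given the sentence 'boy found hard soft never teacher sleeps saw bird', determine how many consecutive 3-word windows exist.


Word trigrams from [9] words:
  Trigram 1: (boy found hard)
  Trigram 2: (found hard soft)
  Trigram 3: (hard soft never)
  Trigram 4: (soft never teacher)
  Trigram 5: (never teacher sleeps)
  Trigram 6: (teacher sleeps saw)
  Trigram 7: (sleeps saw bird)
Total word trigrams: 9 - 2 = 7

7


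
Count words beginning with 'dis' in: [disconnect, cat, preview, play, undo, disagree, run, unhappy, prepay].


Checking each word for prefix 'dis':
  'disconnect' -> YES, starts with 'dis' (count: 1)
  'cat' -> no (count: 1)
  'preview' -> no (count: 1)
  'play' -> no (count: 1)
  'undo' -> no (count: 1)
  'disagree' -> YES, starts with 'dis' (count: 2)
  'run' -> no (count: 2)
  'unhappy' -> no (count: 2)
  'prepay' -> no (count: 2)
Total with prefix 'dis': 2

2


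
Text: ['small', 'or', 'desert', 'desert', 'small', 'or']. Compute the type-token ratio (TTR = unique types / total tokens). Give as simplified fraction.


Tokens: 6
Unique types: ('desert', 'or', 'small') = 3
TTR = 3/6
Simplify: divide both by 3 -> 1/2
TTR = 1/2

1/2


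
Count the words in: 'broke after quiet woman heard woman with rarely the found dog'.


Counting words by splitting on spaces:
  Word 1: 'broke'
  Word 2: 'after'
  Word 3: 'quiet'
  Word 4: 'woman'
  Word 5: 'heard'
  Word 6: 'woman'
  Word 7: 'with'
  Word 8: 'rarely'
  Word 9: 'the'
  Word 10: 'found'
  Word 11: 'dog'
Total words: 11

11


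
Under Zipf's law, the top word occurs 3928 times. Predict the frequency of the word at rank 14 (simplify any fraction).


Zipf's law: freq(rank) = f1 / rank
f1 = 3928, rank = 14
freq = 3928 / 14
GCD(3928, 14) = 2
Simplified: 1964/7

1964/7


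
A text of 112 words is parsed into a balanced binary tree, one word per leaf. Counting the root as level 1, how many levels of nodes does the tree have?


In a balanced binary tree with n leaves the deepest leaf is ceil(log2(n)) edges below the root,
so counting node levels inclusive of root and leaves gives ceil(log2(n)) + 1 levels.
log2(112) = 6.8074
ceil(6.8074) = 7
levels = 7 + 1 = 8

8


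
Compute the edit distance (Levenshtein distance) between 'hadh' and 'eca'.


Building DP table for s1='hadh' (len 4) and s2='eca' (len 3):
       e  c  a
    0  1  2  3
  h 1  1  2  3
  a 2  2  2  2
  d 3  3  3  3
  h 4  4  4  4
Edit distance = dp[4][3] = 4

4


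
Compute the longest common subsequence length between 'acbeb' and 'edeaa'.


DP table for LCS of 'acbeb' and 'edeaa':
       e  d  e  a  a
    0  0  0  0  0  0
  a 0  0  0  0  1  1
  c 0  0  0  0  1  1
  b 0  0  0  0  1  1
  e 0  1  1  1  1  1
  b 0  1  1  1  1  1
LCS: 'a'
LCS length = 1

1


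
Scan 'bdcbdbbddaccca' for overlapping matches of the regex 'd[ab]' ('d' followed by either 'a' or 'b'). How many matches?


Pattern: d[ab] means 'd' followed by either 'a' or 'b'.
Scanning 'bdcbdbbddaccca' position-by-position:
  Pos 0: window 'bd' -> no
  Pos 1: window 'dc' -> no
  Pos 2: window 'cb' -> no
  Pos 3: window 'bd' -> no
  Pos 4: window 'db' -> MATCH
  Pos 5: window 'bb' -> no
  Pos 6: window 'bd' -> no
  Pos 7: window 'dd' -> no
  Pos 8: window 'da' -> MATCH
  Pos 9: window 'ac' -> no
  Pos 10: window 'cc' -> no
  Pos 11: window 'cc' -> no
  Pos 12: window 'ca' -> no
  Pos 13: window 'a' -> no
Total matches: 2

2


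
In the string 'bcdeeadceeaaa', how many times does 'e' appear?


Scanning 'bcdeeadceeaaa' for 'e':
  Position 3: 'e' -> MATCH (count: 1)
  Position 4: 'e' -> MATCH (count: 2)
  Position 8: 'e' -> MATCH (count: 3)
  Position 9: 'e' -> MATCH (count: 4)
Total occurrences of 'e': 4

4


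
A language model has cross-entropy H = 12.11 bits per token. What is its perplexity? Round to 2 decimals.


Perplexity formula: PP = 2^H
H = 12.11
PP = 2^12.11
Decompose: 2^12.11 = 2^12 * 2^0.11
2^12 = 4096, 2^0.11 ~ 1.0792282
PP ~ 4096 * 1.0792282 = 4420.5187072
Rounded to 2 decimals: 4420.52

4420.52


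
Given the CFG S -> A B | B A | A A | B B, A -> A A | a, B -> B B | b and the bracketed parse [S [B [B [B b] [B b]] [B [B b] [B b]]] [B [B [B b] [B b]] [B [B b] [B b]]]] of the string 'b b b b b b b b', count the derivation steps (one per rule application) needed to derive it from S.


Every bracketed nonterminal node [X ...] in the tree is produced by exactly one rule application.
Reading the tree off as a leftmost derivation:
  Step 1: S  =>  B B   (applied S -> B B)
  Step 2: B B  =>  B B B   (applied B -> B B)
  Step 3: B B B  =>  B B B B   (applied B -> B B)
  Step 4: B B B B  =>  b B B B   (applied B -> b)
  Step 5: b B B B  =>  b b B B   (applied B -> b)
  Step 6: b b B B  =>  b b B B B   (applied B -> B B)
  Step 7: b b B B B  =>  b b b B B   (applied B -> b)
  Step 8: b b b B B  =>  b b b b B   (applied B -> b)
  Step 9: b b b b B  =>  b b b b B B   (applied B -> B B)
  Step 10: b b b b B B  =>  b b b b B B B   (applied B -> B B)
  Step 11: b b b b B B B  =>  b b b b b B B   (applied B -> b)
  Step 12: b b b b b B B  =>  b b b b b b B   (applied B -> b)
  Step 13: b b b b b b B  =>  b b b b b b B B   (applied B -> B B)
  Step 14: b b b b b b B B  =>  b b b b b b b B   (applied B -> b)
  Step 15: b b b b b b b B  =>  b b b b b b b b   (applied B -> b)
Final yield: b b b b b b b b
Total rewrite steps: 15

15


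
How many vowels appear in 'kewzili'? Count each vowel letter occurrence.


Scanning each character of 'kewzili':
  Position 1: 'k' -> consonant (running count: 0)
  Position 2: 'e' -> vowel (running count: 1)
  Position 3: 'w' -> consonant (running count: 1)
  Position 4: 'z' -> consonant (running count: 1)
  Position 5: 'i' -> vowel (running count: 2)
  Position 6: 'l' -> consonant (running count: 2)
  Position 7: 'i' -> vowel (running count: 3)
Total vowels: 3

3


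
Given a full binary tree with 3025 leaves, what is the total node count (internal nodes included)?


Leaf nodes (terminals): 3025
Internal nodes = n - 1 = 3025 - 1 = 3024
Total = leaves + internal = 3025 + 3024 = 6049

6049


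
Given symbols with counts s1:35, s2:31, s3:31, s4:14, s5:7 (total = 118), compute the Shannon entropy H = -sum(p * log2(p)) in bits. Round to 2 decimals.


Computing entropy H = -sum(p_i * log2(p_i)):
  s1: p = 35/118 = 0.2966, -p*log2(p) = 0.5201
  s2: p = 31/118 = 0.2627, -p*log2(p) = 0.5066
  s3: p = 31/118 = 0.2627, -p*log2(p) = 0.5066
  s4: p = 14/118 = 0.1186, -p*log2(p) = 0.3649
  s5: p = 7/118 = 0.0593, -p*log2(p) = 0.2418
H = sum of terms = 2.1400
Rounded to 2 decimals: 2.14

2.14


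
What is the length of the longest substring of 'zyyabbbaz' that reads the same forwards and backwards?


Scanning 'zyyabbbaz' for palindromic substrings.
Substring at positions 3-7: 'abbba'.
Check: reverse('abbba') = 'abbba' -> palindrome confirmed.
Neighbouring characters ('y' / 'z') break symmetry, so it cannot extend further.
No longer palindromic substring exists; longest length = 5

5


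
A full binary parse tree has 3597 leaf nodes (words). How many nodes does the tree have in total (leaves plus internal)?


Leaf nodes (terminals): 3597
Internal nodes = n - 1 = 3597 - 1 = 3596
Total = leaves + internal = 3597 + 3596 = 7193

7193


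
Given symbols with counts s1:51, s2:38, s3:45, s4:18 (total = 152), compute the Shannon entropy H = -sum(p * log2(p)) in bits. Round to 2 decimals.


Computing entropy H = -sum(p_i * log2(p_i)):
  s1: p = 51/152 = 0.3355, -p*log2(p) = 0.5286
  s2: p = 38/152 = 0.2500, -p*log2(p) = 0.5000
  s3: p = 45/152 = 0.2961, -p*log2(p) = 0.5199
  s4: p = 18/152 = 0.1184, -p*log2(p) = 0.3645
H = sum of terms = 1.9130
Rounded to 2 decimals: 1.91

1.91


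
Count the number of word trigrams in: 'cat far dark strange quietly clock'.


Word trigrams from [6] words:
  Trigram 1: (cat far dark)
  Trigram 2: (far dark strange)
  Trigram 3: (dark strange quietly)
  Trigram 4: (strange quietly clock)
Total word trigrams: 6 - 2 = 4

4


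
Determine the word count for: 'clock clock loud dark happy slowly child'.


Counting words by splitting on spaces:
  Word 1: 'clock'
  Word 2: 'clock'
  Word 3: 'loud'
  Word 4: 'dark'
  Word 5: 'happy'
  Word 6: 'slowly'
  Word 7: 'child'
Total words: 7

7


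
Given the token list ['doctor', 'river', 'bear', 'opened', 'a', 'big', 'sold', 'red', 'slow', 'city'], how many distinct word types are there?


Listing all tokens and tracking unique types:
  Token 1: 'doctor' -> NEW (unique so far: 1)
  Token 2: 'river' -> NEW (unique so far: 2)
  Token 3: 'bear' -> NEW (unique so far: 3)
  Token 4: 'opened' -> NEW (unique so far: 4)
  Token 5: 'a' -> NEW (unique so far: 5)
  Token 6: 'big' -> NEW (unique so far: 6)
  Token 7: 'sold' -> NEW (unique so far: 7)
  Token 8: 'red' -> NEW (unique so far: 8)
  Token 9: 'slow' -> NEW (unique so far: 9)
  Token 10: 'city' -> NEW (unique so far: 10)
Unique types: ('a', 'bear', 'big', 'city', 'doctor', 'opened', 'red', 'river', 'slow', 'sold')
Vocabulary size: 10

10


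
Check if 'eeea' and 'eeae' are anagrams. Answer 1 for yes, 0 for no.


Sort characters of 'eeea': 'aeee'
Sort characters of 'eeae': 'aeee'
Sorted forms match -> they ARE anagrams
Result: 1

1


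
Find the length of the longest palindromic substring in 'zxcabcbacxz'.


Scanning 'zxcabcbacxz' for palindromic substrings.
Substring at positions 0-10: 'zxcabcbacxz'.
Check: reverse('zxcabcbacxz') = 'zxcabcbacxz' -> palindrome confirmed.
No longer palindromic substring exists; longest length = 11

11


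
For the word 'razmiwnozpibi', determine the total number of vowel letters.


Scanning each character of 'razmiwnozpibi':
  Position 1: 'r' -> consonant (running count: 0)
  Position 2: 'a' -> vowel (running count: 1)
  Position 3: 'z' -> consonant (running count: 1)
  Position 4: 'm' -> consonant (running count: 1)
  Position 5: 'i' -> vowel (running count: 2)
  Position 6: 'w' -> consonant (running count: 2)
  Position 7: 'n' -> consonant (running count: 2)
  Position 8: 'o' -> vowel (running count: 3)
  Position 9: 'z' -> consonant (running count: 3)
  Position 10: 'p' -> consonant (running count: 3)
  Position 11: 'i' -> vowel (running count: 4)
  Position 12: 'b' -> consonant (running count: 4)
  Position 13: 'i' -> vowel (running count: 5)
Total vowels: 5

5


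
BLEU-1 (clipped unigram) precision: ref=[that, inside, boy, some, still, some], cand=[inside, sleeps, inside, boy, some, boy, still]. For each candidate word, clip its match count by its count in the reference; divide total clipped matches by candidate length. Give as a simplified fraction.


Reference word counts: {'boy': 1, 'inside': 1, 'some': 2, 'still': 1, 'that': 1}
Checking each candidate word (with clipping):
  'inside' -> in reference (ref count 1, used 1/1) -> match (matches: 1)
  'sleeps' -> not in reference -> no match (matches: 1)
  'inside' -> ref count 1 already used up (1/1) -> clipped, no match (matches: 1)
  'boy' -> in reference (ref count 1, used 1/1) -> match (matches: 2)
  'some' -> in reference (ref count 2, used 1/2) -> match (matches: 3)
  'boy' -> ref count 1 already used up (1/1) -> clipped, no match (matches: 3)
  'still' -> in reference (ref count 1, used 1/1) -> match (matches: 4)
Clipped matches: 4, Candidate length: 7
Precision = 4/7

4/7


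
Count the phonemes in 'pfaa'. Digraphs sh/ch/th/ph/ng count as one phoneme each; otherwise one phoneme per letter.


Parsing 'pfaa' greedily, digraphs first:
  'p' -> consonant phoneme (phonemes so far: 1)
  'f' -> consonant phoneme (phonemes so far: 2)
  'a' -> vowel phoneme (phonemes so far: 3)
  'a' -> vowel phoneme (phonemes so far: 4)
Total phonemes: 4

4


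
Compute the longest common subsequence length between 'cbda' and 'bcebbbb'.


DP table for LCS of 'cbda' and 'bcebbbb':
       b  c  e  b  b  b  b
    0  0  0  0  0  0  0  0
  c 0  0  1  1  1  1  1  1
  b 0  1  1  1  2  2  2  2
  d 0  1  1  1  2  2  2  2
  a 0  1  1  1  2  2  2  2
LCS: 'cb'
LCS length = 2

2


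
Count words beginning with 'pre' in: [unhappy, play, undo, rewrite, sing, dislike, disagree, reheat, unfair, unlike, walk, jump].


Checking each word for prefix 'pre':
  'unhappy' -> no (count: 0)
  'play' -> no (count: 0)
  'undo' -> no (count: 0)
  'rewrite' -> no (count: 0)
  'sing' -> no (count: 0)
  'dislike' -> no (count: 0)
  'disagree' -> no (count: 0)
  'reheat' -> no (count: 0)
  'unfair' -> no (count: 0)
  'unlike' -> no (count: 0)
  'walk' -> no (count: 0)
  'jump' -> no (count: 0)
Total with prefix 'pre': 0

0


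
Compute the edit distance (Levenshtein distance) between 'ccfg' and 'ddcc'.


Building DP table for s1='ccfg' (len 4) and s2='ddcc' (len 4):
       d  d  c  c
    0  1  2  3  4
  c 1  1  2  2  3
  c 2  2  2  2  2
  f 3  3  3  3  3
  g 4  4  4  4  4
Edit distance = dp[4][4] = 4

4


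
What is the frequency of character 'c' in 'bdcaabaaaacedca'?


Scanning 'bdcaabaaaacedca' for 'c':
  Position 2: 'c' -> MATCH (count: 1)
  Position 10: 'c' -> MATCH (count: 2)
  Position 13: 'c' -> MATCH (count: 3)
Total occurrences of 'c': 3

3


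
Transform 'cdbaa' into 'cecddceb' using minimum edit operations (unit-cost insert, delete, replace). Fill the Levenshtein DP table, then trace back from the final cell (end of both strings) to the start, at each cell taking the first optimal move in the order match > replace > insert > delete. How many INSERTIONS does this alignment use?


Edit distance = 6. Backtracking from cell (5, 8) with preference match > replace > insert > delete,
then listing the resulting alignment 'cdbaa' -> 'cecddceb' left to right:
  Step 1: insert 'c' [insertion #1]
  Step 2: insert 'e' [insertion #2]
  Step 3: keep 'c'
  Step 4: insert 'd' [insertion #3]
  Step 5: keep 'd'
  Step 6: replace b->c
  Step 7: replace a->e
  Step 8: replace a->b
Total insertions: 3

3
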